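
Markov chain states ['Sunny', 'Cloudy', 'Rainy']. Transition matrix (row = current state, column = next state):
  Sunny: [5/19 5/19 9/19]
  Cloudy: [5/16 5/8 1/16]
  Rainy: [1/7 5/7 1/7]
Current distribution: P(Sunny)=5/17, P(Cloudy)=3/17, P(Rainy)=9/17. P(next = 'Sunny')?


P(next=Sunny) = Σᵢ P(now=i)×P(i→Sunny)
= 5/17×5/19 + 3/17×5/16 + 9/17×1/7
= 25/323 + 15/272 + 9/119 = 443/2128

P = 443/2128 ≈ 0.2082


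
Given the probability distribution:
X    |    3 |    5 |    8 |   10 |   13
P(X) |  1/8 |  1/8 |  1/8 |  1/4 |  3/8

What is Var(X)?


E[X] = 75/8
E[X²] = 805/8
Var(X) = E[X²] - (E[X])² = 805/8 - 5625/64 = 815/64

Var(X) = 815/64 ≈ 12.7344


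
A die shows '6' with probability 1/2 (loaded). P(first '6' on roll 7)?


Geometric: P(X=7) = (1-p)^(k-1)×p = (1/2)^6×1/2 = 1/128

P(X=7) = 1/128 ≈ 0.78%


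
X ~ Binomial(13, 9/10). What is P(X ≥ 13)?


P(X ≥ 13) = Σ P(X=i) for i=13..13
P(X=13) = 2541865828329/10000000000000
Sum = 2541865828329/10000000000000

P(X ≥ 13) = 2541865828329/10000000000000 ≈ 25.42%


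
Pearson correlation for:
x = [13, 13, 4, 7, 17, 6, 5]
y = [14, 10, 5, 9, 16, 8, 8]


n=7, Σx=65, Σy=70, Σxy=755, Σx²=753, Σy²=786
r = (7×755 - 65×70)/√((7×753 - 65²)(7×786 - 70²))
= 735/√(1046×602) = 735/√629692 ≈ 735/793.5313 ≈ 0.9262

r ≈ 0.9262


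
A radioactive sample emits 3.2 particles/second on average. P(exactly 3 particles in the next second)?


Poisson(λ=3.2): P(X=3) = e^(-λ)×λ^k/k!
= e^(-3.2) × 3.2^3 / 3!
≈ 0.04076220398 × 32.768 / 6 ≈ 0.222616

P(X=3) ≈ 0.222616 ≈ 22.26%


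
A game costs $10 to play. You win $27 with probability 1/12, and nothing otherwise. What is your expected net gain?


E[gain] = (27-10)×1/12 + (-10)×11/12
= 17/12 - 55/6 = -31/4

Expected net gain = $-31/4 ≈ $-7.75


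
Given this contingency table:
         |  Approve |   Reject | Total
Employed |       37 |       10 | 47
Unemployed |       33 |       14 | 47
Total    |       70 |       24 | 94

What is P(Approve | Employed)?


P(Approve | Employed) = 37/(37+10) = 37/47

P(Approve|Employed) = 37/47 ≈ 78.72%


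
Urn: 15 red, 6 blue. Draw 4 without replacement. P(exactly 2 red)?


Hypergeometric: C(15,2)×C(6,2)/C(21,4)
= 105×15/5985 = 5/19

P(X=2) = 5/19 ≈ 26.32%


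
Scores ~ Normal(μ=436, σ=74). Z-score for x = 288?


z = (x - μ)/σ = (288 - 436)/74 = -2.0

z = -2.0


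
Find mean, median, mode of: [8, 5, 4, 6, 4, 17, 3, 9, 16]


Sorted: [3, 4, 4, 5, 6, 8, 9, 16, 17]
Mean = 72/9 = 8
Median = 6
Freq: {8: 1, 5: 1, 4: 2, 6: 1, 17: 1, 3: 1, 9: 1, 16: 1}
Mode: [4]

Mean=8, Median=6, Mode=4


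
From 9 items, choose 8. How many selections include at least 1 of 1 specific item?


Complement: C(9,8) - C(8,8) = 9 - 1 = 8

8


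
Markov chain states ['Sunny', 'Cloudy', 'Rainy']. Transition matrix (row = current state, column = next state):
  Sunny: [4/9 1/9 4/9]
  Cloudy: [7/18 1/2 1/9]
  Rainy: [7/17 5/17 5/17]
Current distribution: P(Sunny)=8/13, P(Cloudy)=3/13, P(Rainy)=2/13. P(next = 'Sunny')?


P(next=Sunny) = Σᵢ P(now=i)×P(i→Sunny)
= 8/13×4/9 + 3/13×7/18 + 2/13×7/17
= 32/117 + 7/78 + 14/221 = 1697/3978

P = 1697/3978 ≈ 0.4266


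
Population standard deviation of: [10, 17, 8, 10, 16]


Mean = 61/5
  (10-61/5)²=121/25
  (17-61/5)²=576/25
  (8-61/5)²=441/25
  (10-61/5)²=121/25
  (16-61/5)²=361/25
Σ(x-μ)² = 324/5
σ² = (324/5)/5 = 324/25

σ = √(324/25) ≈ 3.6000


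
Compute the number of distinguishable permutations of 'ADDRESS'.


Letters: 7, freq: {'A': 1, 'D': 2, 'R': 1, 'E': 1, 'S': 2}
7!/(1!×2!×1!×1!×2!) = 5040/4 = 1260

1260


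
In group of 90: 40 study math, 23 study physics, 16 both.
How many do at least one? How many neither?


|A∪B| = 40+23-16 = 47
Neither = 90-47 = 43

At least one: 47; Neither: 43


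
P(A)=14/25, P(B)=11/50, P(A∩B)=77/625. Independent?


P(A)×P(B) = 77/625
P(A∩B) = 77/625
Equal ✓ → Independent

Yes, independent


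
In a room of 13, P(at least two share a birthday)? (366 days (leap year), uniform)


P(all different) = Π(366-i)/366 for i=0..12
= 0.806071
P(match) = 1 - 0.806071 = 0.193929

P ≈ 0.1939 ≈ 19.39%


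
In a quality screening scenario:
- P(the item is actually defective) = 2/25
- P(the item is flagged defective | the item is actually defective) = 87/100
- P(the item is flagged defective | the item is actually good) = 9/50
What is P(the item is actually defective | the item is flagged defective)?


Using Bayes' theorem:
P(A|B) = P(B|A)·P(A) / P(B)

P(the item is flagged defective) = 87/100 × 2/25 + 9/50 × 23/25
= 87/1250 + 207/1250 = 147/625

P(the item is actually defective|the item is flagged defective) = (87/1250) / (147/625) = 29/98

P(the item is actually defective|the item is flagged defective) = 29/98 ≈ 29.59%


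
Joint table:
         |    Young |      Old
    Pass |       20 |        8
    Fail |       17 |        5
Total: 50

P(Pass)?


P(Pass) = (20+8)/50 = 28/50 = 14/25

P(Pass) = 14/25 ≈ 56.00%


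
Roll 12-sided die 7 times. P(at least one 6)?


P(no 6)^7 = (11/12)^7 = 19487171/35831808
P(≥1) = 1 - 19487171/35831808 = 16344637/35831808

P = 16344637/35831808 ≈ 45.61%


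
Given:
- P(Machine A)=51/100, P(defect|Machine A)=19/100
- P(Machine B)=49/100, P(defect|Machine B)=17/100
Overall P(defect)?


P(B) = Σ P(B|Aᵢ)×P(Aᵢ)
  19/100×51/100 = 969/10000
  17/100×49/100 = 833/10000
Sum = 901/5000

P(defect) = 901/5000 ≈ 18.02%


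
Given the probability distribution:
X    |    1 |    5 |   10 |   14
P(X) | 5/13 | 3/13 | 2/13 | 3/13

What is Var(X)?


E[X] = 82/13
E[X²] = 868/13
Var(X) = E[X²] - (E[X])² = 868/13 - 6724/169 = 4560/169

Var(X) = 4560/169 ≈ 26.9822


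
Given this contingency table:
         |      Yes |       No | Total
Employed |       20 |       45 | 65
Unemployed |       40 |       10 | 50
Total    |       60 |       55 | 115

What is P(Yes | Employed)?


P(Yes | Employed) = 20/(20+45) = 20/65 = 4/13

P(Yes|Employed) = 4/13 ≈ 30.77%


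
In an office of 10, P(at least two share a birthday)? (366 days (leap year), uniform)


P(all different) = Π(366-i)/366 for i=0..9
= 0.883355
P(match) = 1 - 0.883355 = 0.116645

P ≈ 0.1166 ≈ 11.66%


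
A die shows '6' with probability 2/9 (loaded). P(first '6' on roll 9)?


Geometric: P(X=9) = (1-p)^(k-1)×p = (7/9)^8×2/9 = 11529602/387420489

P(X=9) = 11529602/387420489 ≈ 2.98%


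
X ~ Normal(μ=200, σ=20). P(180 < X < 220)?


z₁=(180-200)/20=-1.0, z₂=(220-200)/20=1.0
P = Φ(1.0) - Φ(-1.0) = 0.841345 - 0.158655 = 0.682690 ≈ 0.6827

P(180 < X < 220) ≈ 0.6827


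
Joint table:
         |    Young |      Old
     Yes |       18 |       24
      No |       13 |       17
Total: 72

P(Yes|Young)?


P(Yes|Young) = 18/(18+13) = 18/31

P = 18/31 ≈ 58.06%


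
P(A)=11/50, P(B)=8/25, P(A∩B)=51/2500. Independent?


P(A)×P(B) = 44/625
P(A∩B) = 51/2500
Not equal → NOT independent

No, not independent


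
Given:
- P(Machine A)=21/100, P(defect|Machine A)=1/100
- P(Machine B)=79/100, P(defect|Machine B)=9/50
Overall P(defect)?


P(B) = Σ P(B|Aᵢ)×P(Aᵢ)
  1/100×21/100 = 21/10000
  9/50×79/100 = 711/5000
Sum = 1443/10000

P(defect) = 1443/10000 ≈ 14.43%


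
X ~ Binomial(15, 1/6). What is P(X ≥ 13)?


P(X ≥ 13) = Σ P(X=i) for i=13..15
P(X=13) = 875/156728328192
P(X=14) = 25/156728328192
P(X=15) = 1/470184984576
Sum = 2701/470184984576

P(X ≥ 13) = 2701/470184984576 ≈ 0.00%


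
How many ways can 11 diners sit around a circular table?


Circular arrangements of 11 distinct objects: fix one position to break rotational symmetry.
(n-1)! = 10! = 3628800

3628800


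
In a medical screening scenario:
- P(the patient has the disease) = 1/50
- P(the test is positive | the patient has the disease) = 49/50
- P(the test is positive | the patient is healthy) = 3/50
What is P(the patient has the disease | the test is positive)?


Using Bayes' theorem:
P(A|B) = P(B|A)·P(A) / P(B)

P(the test is positive) = 49/50 × 1/50 + 3/50 × 49/50
= 49/2500 + 147/2500 = 49/625

P(the patient has the disease|the test is positive) = (49/2500) / (49/625) = 1/4

P(the patient has the disease|the test is positive) = 1/4 ≈ 25.00%


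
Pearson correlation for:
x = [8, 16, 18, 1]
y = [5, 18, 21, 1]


n=4, Σx=43, Σy=45, Σxy=707, Σx²=645, Σy²=791
r = (4×707 - 43×45)/√((4×645 - 43²)(4×791 - 45²))
= 893/√(731×1139) = 893/√832609 ≈ 893/912.4741 ≈ 0.9787

r ≈ 0.9787


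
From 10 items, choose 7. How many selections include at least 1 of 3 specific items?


Complement: C(10,7) - C(7,7) = 120 - 1 = 119

119


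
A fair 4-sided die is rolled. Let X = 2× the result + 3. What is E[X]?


E[die] = (1+4)/2 = 5/2
E[X] = 2×5/2 + 3 = 8

E[X] = 8


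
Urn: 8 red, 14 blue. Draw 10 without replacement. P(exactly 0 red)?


Hypergeometric: C(8,0)×C(14,10)/C(22,10)
= 1×1001/646646 = 1/646

P(X=0) = 1/646 ≈ 0.15%


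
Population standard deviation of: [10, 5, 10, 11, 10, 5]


Mean = 51/6 = 17/2
  (10-17/2)²=9/4
  (5-17/2)²=49/4
  (10-17/2)²=9/4
  (11-17/2)²=25/4
  (10-17/2)²=9/4
  (5-17/2)²=49/4
Σ(x-μ)² = 75/2
σ² = (75/2)/6 = 25/4

σ = √(25/4) ≈ 2.5000


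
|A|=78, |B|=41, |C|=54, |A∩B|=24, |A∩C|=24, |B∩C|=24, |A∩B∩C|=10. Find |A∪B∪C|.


|A∪B∪C| = 78+41+54-24-24-24+10 = 111

|A∪B∪C| = 111


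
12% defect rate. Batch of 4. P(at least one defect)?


P(all good) = (22/25)^4 = 234256/390625
P(≥1 defect) = 156369/390625

P = 156369/390625 ≈ 40.03%


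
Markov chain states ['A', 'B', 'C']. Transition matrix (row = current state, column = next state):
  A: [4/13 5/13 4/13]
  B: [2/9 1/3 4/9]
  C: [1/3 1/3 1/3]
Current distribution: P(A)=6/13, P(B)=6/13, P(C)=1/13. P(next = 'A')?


P(next=A) = Σᵢ P(now=i)×P(i→A)
= 6/13×4/13 + 6/13×2/9 + 1/13×1/3
= 24/169 + 4/39 + 1/39 = 137/507

P = 137/507 ≈ 0.2702


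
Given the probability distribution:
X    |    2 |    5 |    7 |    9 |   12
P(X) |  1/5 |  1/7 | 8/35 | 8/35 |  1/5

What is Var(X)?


E[X] = 251/35
E[X²] = 2201/35
Var(X) = E[X²] - (E[X])² = 2201/35 - 63001/1225 = 14034/1225

Var(X) = 14034/1225 ≈ 11.4563


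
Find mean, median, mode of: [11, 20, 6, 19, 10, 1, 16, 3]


Sorted: [1, 3, 6, 10, 11, 16, 19, 20]
Mean = 86/8 = 43/4
Median = 21/2
Freq: {11: 1, 20: 1, 6: 1, 19: 1, 10: 1, 1: 1, 16: 1, 3: 1}
Mode: No mode

Mean=43/4, Median=21/2, Mode=No mode


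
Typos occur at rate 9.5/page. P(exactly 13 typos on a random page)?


Poisson(λ=9.5): P(X=13) = e^(-λ)×λ^k/k!
= e^(-9.5) × 9.5^13 / 13!
≈ 7.485182989e-05 × 5.1334208328e+12 / 6227020800 ≈ 0.061706

P(X=13) ≈ 0.061706 ≈ 6.17%


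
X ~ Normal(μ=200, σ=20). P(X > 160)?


z = (160-200)/20 = -2.0
P(X > 160) = 1 - P(Z ≤ -2.0) = 1 - 0.0228 = 0.9772

P(X > 160) ≈ 0.9772


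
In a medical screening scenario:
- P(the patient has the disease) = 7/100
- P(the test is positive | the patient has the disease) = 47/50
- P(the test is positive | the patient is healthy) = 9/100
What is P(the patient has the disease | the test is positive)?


Using Bayes' theorem:
P(A|B) = P(B|A)·P(A) / P(B)

P(the test is positive) = 47/50 × 7/100 + 9/100 × 93/100
= 329/5000 + 837/10000 = 299/2000

P(the patient has the disease|the test is positive) = (329/5000) / (299/2000) = 658/1495

P(the patient has the disease|the test is positive) = 658/1495 ≈ 44.01%


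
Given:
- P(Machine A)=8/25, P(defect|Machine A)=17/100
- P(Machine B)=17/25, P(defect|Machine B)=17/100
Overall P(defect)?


P(B) = Σ P(B|Aᵢ)×P(Aᵢ)
  17/100×8/25 = 34/625
  17/100×17/25 = 289/2500
Sum = 17/100

P(defect) = 17/100 ≈ 17.00%


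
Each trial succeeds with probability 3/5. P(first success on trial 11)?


Geometric: P(X=11) = (1-p)^(k-1)×p = (2/5)^10×3/5 = 3072/48828125

P(X=11) = 3072/48828125 ≈ 0.01%


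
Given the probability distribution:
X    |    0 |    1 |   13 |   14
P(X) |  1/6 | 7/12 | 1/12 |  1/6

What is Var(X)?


E[X] = 4
E[X²] = 142/3
Var(X) = E[X²] - (E[X])² = 142/3 - 16 = 94/3

Var(X) = 94/3 ≈ 31.3333


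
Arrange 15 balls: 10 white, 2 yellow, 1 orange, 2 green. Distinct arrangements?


15!/(10!×2!×1!×2!) = 90090

90090


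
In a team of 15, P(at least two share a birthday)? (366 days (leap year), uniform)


P(all different) = Π(366-i)/366 for i=0..14
= 0.747702
P(match) = 1 - 0.747702 = 0.252298

P ≈ 0.2523 ≈ 25.23%


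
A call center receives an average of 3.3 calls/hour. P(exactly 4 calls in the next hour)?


Poisson(λ=3.3): P(X=4) = e^(-λ)×λ^k/k!
= e^(-3.3) × 3.3^4 / 4!
≈ 0.0368831674 × 118.5921 / 24 ≈ 0.182252

P(X=4) ≈ 0.182252 ≈ 18.23%


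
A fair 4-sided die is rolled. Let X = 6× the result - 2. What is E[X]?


E[die] = (1+4)/2 = 5/2
E[X] = 6×5/2 - 2 = 13

E[X] = 13


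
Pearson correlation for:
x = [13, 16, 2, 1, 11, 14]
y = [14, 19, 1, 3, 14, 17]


n=6, Σx=57, Σy=68, Σxy=883, Σx²=747, Σy²=1052
r = (6×883 - 57×68)/√((6×747 - 57²)(6×1052 - 68²))
= 1422/√(1233×1688) = 1422/√2081304 ≈ 1422/1442.6725 ≈ 0.9857

r ≈ 0.9857


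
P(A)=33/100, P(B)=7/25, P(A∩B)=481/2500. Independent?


P(A)×P(B) = 231/2500
P(A∩B) = 481/2500
Not equal → NOT independent

No, not independent


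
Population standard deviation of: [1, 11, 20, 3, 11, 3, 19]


Mean = 68/7
  (1-68/7)²=3721/49
  (11-68/7)²=81/49
  (20-68/7)²=5184/49
  (3-68/7)²=2209/49
  (11-68/7)²=81/49
  (3-68/7)²=2209/49
  (19-68/7)²=4225/49
Σ(x-μ)² = 2530/7
σ² = (2530/7)/7 = 2530/49

σ = √(2530/49) ≈ 7.1856


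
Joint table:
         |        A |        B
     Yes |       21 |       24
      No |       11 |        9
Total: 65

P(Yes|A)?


P(Yes|A) = 21/(21+11) = 21/32

P = 21/32 ≈ 65.62%


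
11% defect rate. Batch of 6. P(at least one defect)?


P(all good) = (89/100)^6 = 496981290961/1000000000000
P(≥1 defect) = 503018709039/1000000000000

P = 503018709039/1000000000000 ≈ 50.30%


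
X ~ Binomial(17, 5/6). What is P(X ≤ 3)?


P(X ≤ 3) = Σ P(X=i) for i=0..3
P(X=0) = 1/16926659444736
P(X=1) = 85/16926659444736
P(X=2) = 425/2115832430592
P(X=3) = 10625/2115832430592
Sum = 44243/8463329722368

P(X ≤ 3) = 44243/8463329722368 ≈ 0.00%


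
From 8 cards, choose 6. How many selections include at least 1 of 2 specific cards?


Complement: C(8,6) - C(6,6) = 28 - 1 = 27

27


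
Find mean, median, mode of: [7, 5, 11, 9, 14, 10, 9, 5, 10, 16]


Sorted: [5, 5, 7, 9, 9, 10, 10, 11, 14, 16]
Mean = 96/10 = 48/5
Median = 19/2
Freq: {7: 1, 5: 2, 11: 1, 9: 2, 14: 1, 10: 2, 16: 1}
Mode: [5, 9, 10]

Mean=48/5, Median=19/2, Mode=[5, 9, 10]


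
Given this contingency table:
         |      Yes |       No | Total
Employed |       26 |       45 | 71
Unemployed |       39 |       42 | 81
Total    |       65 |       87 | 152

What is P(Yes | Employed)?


P(Yes | Employed) = 26/(26+45) = 26/71

P(Yes|Employed) = 26/71 ≈ 36.62%


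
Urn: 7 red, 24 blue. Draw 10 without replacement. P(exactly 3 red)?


Hypergeometric: C(7,3)×C(24,7)/C(31,10)
= 35×346104/44352165 = 3192/11687

P(X=3) = 3192/11687 ≈ 27.31%


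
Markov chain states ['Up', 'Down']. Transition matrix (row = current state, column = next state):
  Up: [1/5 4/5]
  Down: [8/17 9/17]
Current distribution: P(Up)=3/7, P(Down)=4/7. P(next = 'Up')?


P(next=Up) = Σᵢ P(now=i)×P(i→Up)
= 3/7×1/5 + 4/7×8/17
= 3/35 + 32/119 = 211/595

P = 211/595 ≈ 0.3546


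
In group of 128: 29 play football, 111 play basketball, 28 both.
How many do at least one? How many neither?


|A∪B| = 29+111-28 = 112
Neither = 128-112 = 16

At least one: 112; Neither: 16


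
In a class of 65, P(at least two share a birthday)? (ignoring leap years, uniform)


P(all different) = Π(365-i)/365 for i=0..64
= 0.002317
P(match) = 1 - 0.002317 = 0.997683

P ≈ 0.9977 ≈ 99.77%


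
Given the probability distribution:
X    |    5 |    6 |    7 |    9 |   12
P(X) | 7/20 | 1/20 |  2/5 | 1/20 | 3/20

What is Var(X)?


E[X] = 71/10
E[X²] = 279/5
Var(X) = E[X²] - (E[X])² = 279/5 - 5041/100 = 539/100

Var(X) = 539/100 ≈ 5.3900


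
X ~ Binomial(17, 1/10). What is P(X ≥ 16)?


P(X ≥ 16) = Σ P(X=i) for i=16..17
P(X=16) = 153/100000000000000000
P(X=17) = 1/100000000000000000
Sum = 77/50000000000000000

P(X ≥ 16) = 77/50000000000000000 ≈ 0.00%


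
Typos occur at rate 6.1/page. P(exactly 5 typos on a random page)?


Poisson(λ=6.1): P(X=5) = e^(-λ)×λ^k/k!
= e^(-6.1) × 6.1^5 / 5!
≈ 0.002242867719 × 8445.96301 / 120 ≈ 0.157860

P(X=5) ≈ 0.157860 ≈ 15.79%


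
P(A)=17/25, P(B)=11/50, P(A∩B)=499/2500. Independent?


P(A)×P(B) = 187/1250
P(A∩B) = 499/2500
Not equal → NOT independent

No, not independent


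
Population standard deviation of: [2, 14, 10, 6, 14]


Mean = 46/5
  (2-46/5)²=1296/25
  (14-46/5)²=576/25
  (10-46/5)²=16/25
  (6-46/5)²=256/25
  (14-46/5)²=576/25
Σ(x-μ)² = 544/5
σ² = (544/5)/5 = 544/25

σ = √(544/25) ≈ 4.6648


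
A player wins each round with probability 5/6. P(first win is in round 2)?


Geometric: P(X=2) = (1-p)^(k-1)×p = (1/6)^1×5/6 = 5/36

P(X=2) = 5/36 ≈ 13.89%


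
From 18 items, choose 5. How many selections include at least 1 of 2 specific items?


Complement: C(18,5) - C(16,5) = 8568 - 4368 = 4200

4200


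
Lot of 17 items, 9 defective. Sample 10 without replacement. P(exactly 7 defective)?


Hypergeometric: C(9,7)×C(8,3)/C(17,10)
= 36×56/19448 = 252/2431

P(X=7) = 252/2431 ≈ 10.37%


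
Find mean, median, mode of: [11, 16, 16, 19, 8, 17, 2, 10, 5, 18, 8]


Sorted: [2, 5, 8, 8, 10, 11, 16, 16, 17, 18, 19]
Mean = 130/11
Median = 11
Freq: {11: 1, 16: 2, 19: 1, 8: 2, 17: 1, 2: 1, 10: 1, 5: 1, 18: 1}
Mode: [8, 16]

Mean=130/11, Median=11, Mode=[8, 16]


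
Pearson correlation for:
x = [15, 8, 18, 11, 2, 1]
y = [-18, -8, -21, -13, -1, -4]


n=6, Σx=55, Σy=-65, Σxy=-861, Σx²=739, Σy²=1015
r = (6×(-861) - 55×(-65))/√((6×739 - 55²)(6×1015 - (-65)²))
= -1591/√(1409×1865) = -1591/√2627785 ≈ -1591/1621.0444 ≈ -0.9815

r ≈ -0.9815


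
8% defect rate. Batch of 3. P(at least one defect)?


P(all good) = (23/25)^3 = 12167/15625
P(≥1 defect) = 3458/15625

P = 3458/15625 ≈ 22.13%


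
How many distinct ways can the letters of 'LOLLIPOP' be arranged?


Letters: 8, freq: {'L': 3, 'O': 2, 'I': 1, 'P': 2}
8!/(3!×2!×1!×2!) = 40320/24 = 1680

1680


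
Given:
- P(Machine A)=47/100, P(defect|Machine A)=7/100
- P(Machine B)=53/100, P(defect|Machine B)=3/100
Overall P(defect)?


P(B) = Σ P(B|Aᵢ)×P(Aᵢ)
  7/100×47/100 = 329/10000
  3/100×53/100 = 159/10000
Sum = 61/1250

P(defect) = 61/1250 ≈ 4.88%


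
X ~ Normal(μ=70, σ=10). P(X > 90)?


z = (90-70)/10 = 2.0
P(X > 90) = 1 - P(Z ≤ 2.0) = 1 - 0.9772 = 0.0228

P(X > 90) ≈ 0.0228


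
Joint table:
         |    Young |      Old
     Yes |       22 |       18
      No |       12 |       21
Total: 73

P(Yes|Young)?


P(Yes|Young) = 22/(22+12) = 22/34 = 11/17

P = 11/17 ≈ 64.71%


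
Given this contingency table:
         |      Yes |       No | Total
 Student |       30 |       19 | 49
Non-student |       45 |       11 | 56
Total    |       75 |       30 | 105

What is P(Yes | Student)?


P(Yes | Student) = 30/(30+19) = 30/49

P(Yes|Student) = 30/49 ≈ 61.22%


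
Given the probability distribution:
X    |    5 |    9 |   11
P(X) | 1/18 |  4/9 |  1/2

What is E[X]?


E[X] = Σ x·P(X=x)
= (5)×(1/18) + (9)×(4/9) + (11)×(1/2)
= 88/9

E[X] = 88/9


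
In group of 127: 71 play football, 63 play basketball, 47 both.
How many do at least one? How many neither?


|A∪B| = 71+63-47 = 87
Neither = 127-87 = 40

At least one: 87; Neither: 40


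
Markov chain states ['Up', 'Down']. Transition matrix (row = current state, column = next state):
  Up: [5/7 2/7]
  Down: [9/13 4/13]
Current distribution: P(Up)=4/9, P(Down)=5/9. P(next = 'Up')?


P(next=Up) = Σᵢ P(now=i)×P(i→Up)
= 4/9×5/7 + 5/9×9/13
= 20/63 + 5/13 = 575/819

P = 575/819 ≈ 0.7021


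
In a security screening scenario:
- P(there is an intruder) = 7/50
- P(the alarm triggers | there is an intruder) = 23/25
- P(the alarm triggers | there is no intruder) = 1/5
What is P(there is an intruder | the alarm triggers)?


Using Bayes' theorem:
P(A|B) = P(B|A)·P(A) / P(B)

P(the alarm triggers) = 23/25 × 7/50 + 1/5 × 43/50
= 161/1250 + 43/250 = 188/625

P(there is an intruder|the alarm triggers) = (161/1250) / (188/625) = 161/376

P(there is an intruder|the alarm triggers) = 161/376 ≈ 42.82%


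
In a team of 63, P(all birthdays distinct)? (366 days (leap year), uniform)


P(all different) = Π(366-i)/366 for i=0..62
= (366/366)×(365/366)×...×(304/366)
= 0.003452

P ≈ 0.0035 ≈ 0.35%


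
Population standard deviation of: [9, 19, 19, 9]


Mean = 56/4 = 14
  (9-14)²=25
  (19-14)²=25
  (19-14)²=25
  (9-14)²=25
Σ(x-μ)² = 100
σ² = 100/4 = 25

σ = √(25) ≈ 5.0000


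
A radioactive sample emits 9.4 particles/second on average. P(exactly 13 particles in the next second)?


Poisson(λ=9.4): P(X=13) = e^(-λ)×λ^k/k!
= e^(-9.4) × 9.4^13 / 13!
≈ 8.272406556e-05 × 4.47365095925e+12 / 6227020800 ≈ 0.059431

P(X=13) ≈ 0.059431 ≈ 5.94%


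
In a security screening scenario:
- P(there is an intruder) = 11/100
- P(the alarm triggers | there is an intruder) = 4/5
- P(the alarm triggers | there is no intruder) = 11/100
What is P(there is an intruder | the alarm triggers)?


Using Bayes' theorem:
P(A|B) = P(B|A)·P(A) / P(B)

P(the alarm triggers) = 4/5 × 11/100 + 11/100 × 89/100
= 11/125 + 979/10000 = 1859/10000

P(there is an intruder|the alarm triggers) = (11/125) / (1859/10000) = 80/169

P(there is an intruder|the alarm triggers) = 80/169 ≈ 47.34%


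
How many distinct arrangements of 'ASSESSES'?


Letters: 8, freq: {'A': 1, 'S': 5, 'E': 2}
8!/(1!×5!×2!) = 40320/240 = 168

168


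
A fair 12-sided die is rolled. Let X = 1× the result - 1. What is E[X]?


E[die] = (1+12)/2 = 13/2
E[X] = 1×13/2 - 1 = 11/2

E[X] = 11/2


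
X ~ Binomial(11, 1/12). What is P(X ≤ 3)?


P(X ≤ 3) = Σ P(X=i) for i=0..3
P(X=0) = 285311670611/743008370688
P(X=1) = 285311670611/743008370688
P(X=2) = 129687123005/743008370688
P(X=3) = 11789738455/247669456896
Sum = 30653319983/30958682112

P(X ≤ 3) = 30653319983/30958682112 ≈ 99.01%


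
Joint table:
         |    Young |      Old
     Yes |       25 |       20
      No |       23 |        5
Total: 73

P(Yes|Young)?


P(Yes|Young) = 25/(25+23) = 25/48

P = 25/48 ≈ 52.08%


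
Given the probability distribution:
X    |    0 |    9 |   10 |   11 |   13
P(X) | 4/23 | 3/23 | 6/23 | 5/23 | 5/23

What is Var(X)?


E[X] = 9
E[X²] = 2293/23
Var(X) = E[X²] - (E[X])² = 2293/23 - 81 = 430/23

Var(X) = 430/23 ≈ 18.6957


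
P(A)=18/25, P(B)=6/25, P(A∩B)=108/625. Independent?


P(A)×P(B) = 108/625
P(A∩B) = 108/625
Equal ✓ → Independent

Yes, independent


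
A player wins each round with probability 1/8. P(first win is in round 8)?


Geometric: P(X=8) = (1-p)^(k-1)×p = (7/8)^7×1/8 = 823543/16777216

P(X=8) = 823543/16777216 ≈ 4.91%


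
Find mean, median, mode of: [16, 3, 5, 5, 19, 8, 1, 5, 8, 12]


Sorted: [1, 3, 5, 5, 5, 8, 8, 12, 16, 19]
Mean = 82/10 = 41/5
Median = 13/2
Freq: {16: 1, 3: 1, 5: 3, 19: 1, 8: 2, 1: 1, 12: 1}
Mode: [5]

Mean=41/5, Median=13/2, Mode=5


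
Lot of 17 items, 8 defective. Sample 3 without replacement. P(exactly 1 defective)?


Hypergeometric: C(8,1)×C(9,2)/C(17,3)
= 8×36/680 = 36/85

P(X=1) = 36/85 ≈ 42.35%


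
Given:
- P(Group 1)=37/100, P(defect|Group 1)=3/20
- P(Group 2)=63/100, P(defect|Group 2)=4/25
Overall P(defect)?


P(B) = Σ P(B|Aᵢ)×P(Aᵢ)
  3/20×37/100 = 111/2000
  4/25×63/100 = 63/625
Sum = 1563/10000

P(defect) = 1563/10000 ≈ 15.63%


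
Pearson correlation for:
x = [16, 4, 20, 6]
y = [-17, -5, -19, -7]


n=4, Σx=46, Σy=-48, Σxy=-714, Σx²=708, Σy²=724
r = (4×(-714) - 46×(-48))/√((4×708 - 46²)(4×724 - (-48)²))
= -648/√(716×592) = -648/√423872 ≈ -648/651.0545 ≈ -0.9953

r ≈ -0.9953


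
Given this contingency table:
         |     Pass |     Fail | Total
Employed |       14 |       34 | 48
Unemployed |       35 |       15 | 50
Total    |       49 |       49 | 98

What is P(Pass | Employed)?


P(Pass | Employed) = 14/(14+34) = 14/48 = 7/24

P(Pass|Employed) = 7/24 ≈ 29.17%


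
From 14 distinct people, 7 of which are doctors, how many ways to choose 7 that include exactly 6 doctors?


Choose 6 of the 7 doctors and 1 of the other 7 people:
C(7,6)×C(7,1) = 7×7 = 49

49


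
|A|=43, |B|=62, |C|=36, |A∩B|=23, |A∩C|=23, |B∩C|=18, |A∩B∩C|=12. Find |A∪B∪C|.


|A∪B∪C| = 43+62+36-23-23-18+12 = 89

|A∪B∪C| = 89


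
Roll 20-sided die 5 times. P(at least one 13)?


P(no 13)^5 = (19/20)^5 = 2476099/3200000
P(≥1) = 1 - 2476099/3200000 = 723901/3200000

P = 723901/3200000 ≈ 22.62%


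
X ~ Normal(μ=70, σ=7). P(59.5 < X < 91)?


z₁=(59.5-70)/7=-1.5, z₂=(91-70)/7=3.0
P = Φ(3.0) - Φ(-1.5) = 0.998650 - 0.066807 = 0.931843 ≈ 0.9318

P(59.5 < X < 91) ≈ 0.9318


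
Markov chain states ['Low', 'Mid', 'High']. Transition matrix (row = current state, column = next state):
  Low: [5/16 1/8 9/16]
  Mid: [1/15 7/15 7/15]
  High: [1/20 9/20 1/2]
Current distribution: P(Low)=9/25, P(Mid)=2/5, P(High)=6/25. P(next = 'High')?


P(next=High) = Σᵢ P(now=i)×P(i→High)
= 9/25×9/16 + 2/5×7/15 + 6/25×1/2
= 81/400 + 14/75 + 3/25 = 611/1200

P = 611/1200 ≈ 0.5092


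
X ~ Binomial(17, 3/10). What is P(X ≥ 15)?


P(X ≥ 15) = Σ P(X=i) for i=15..17
P(X=15) = 11952639531/12500000000000000
P(X=16) = 5122559799/100000000000000000
P(X=17) = 129140163/100000000000000000
Sum = 10087281621/10000000000000000

P(X ≥ 15) = 10087281621/10000000000000000 ≈ 0.00%


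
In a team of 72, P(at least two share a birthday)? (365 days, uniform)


P(all different) = Π(365-i)/365 for i=0..71
= 0.000547
P(match) = 1 - 0.000547 = 0.999453

P ≈ 0.9995 ≈ 99.95%


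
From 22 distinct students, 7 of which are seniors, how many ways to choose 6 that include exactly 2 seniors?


Choose 2 of the 7 seniors and 4 of the other 15 students:
C(7,2)×C(15,4) = 21×1365 = 28665

28665


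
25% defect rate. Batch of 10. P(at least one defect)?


P(all good) = (3/4)^10 = 59049/1048576
P(≥1 defect) = 989527/1048576

P = 989527/1048576 ≈ 94.37%


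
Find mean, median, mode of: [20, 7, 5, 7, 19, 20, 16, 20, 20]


Sorted: [5, 7, 7, 16, 19, 20, 20, 20, 20]
Mean = 134/9
Median = 19
Freq: {20: 4, 7: 2, 5: 1, 19: 1, 16: 1}
Mode: [20]

Mean=134/9, Median=19, Mode=20


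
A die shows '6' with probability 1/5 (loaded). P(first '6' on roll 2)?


Geometric: P(X=2) = (1-p)^(k-1)×p = (4/5)^1×1/5 = 4/25

P(X=2) = 4/25 ≈ 16.00%


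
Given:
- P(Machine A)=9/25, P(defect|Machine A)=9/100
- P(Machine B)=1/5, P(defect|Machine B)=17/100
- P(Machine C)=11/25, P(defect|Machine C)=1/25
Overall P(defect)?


P(B) = Σ P(B|Aᵢ)×P(Aᵢ)
  9/100×9/25 = 81/2500
  17/100×1/5 = 17/500
  1/25×11/25 = 11/625
Sum = 21/250

P(defect) = 21/250 ≈ 8.40%


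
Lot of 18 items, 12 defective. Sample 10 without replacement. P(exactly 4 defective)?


Hypergeometric: C(12,4)×C(6,6)/C(18,10)
= 495×1/43758 = 5/442

P(X=4) = 5/442 ≈ 1.13%


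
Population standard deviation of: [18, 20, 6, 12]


Mean = 56/4 = 14
  (18-14)²=16
  (20-14)²=36
  (6-14)²=64
  (12-14)²=4
Σ(x-μ)² = 120
σ² = 120/4 = 30

σ = √(30) ≈ 5.4772


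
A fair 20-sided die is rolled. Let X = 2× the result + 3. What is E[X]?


E[die] = (1+20)/2 = 21/2
E[X] = 2×21/2 + 3 = 24

E[X] = 24


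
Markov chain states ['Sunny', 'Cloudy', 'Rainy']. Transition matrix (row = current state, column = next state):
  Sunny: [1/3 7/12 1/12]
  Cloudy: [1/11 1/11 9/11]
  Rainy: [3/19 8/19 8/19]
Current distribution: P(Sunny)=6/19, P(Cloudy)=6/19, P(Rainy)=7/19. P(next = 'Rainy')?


P(next=Rainy) = Σᵢ P(now=i)×P(i→Rainy)
= 6/19×1/12 + 6/19×9/11 + 7/19×8/19
= 1/38 + 54/209 + 56/361 = 3493/7942

P = 3493/7942 ≈ 0.4398


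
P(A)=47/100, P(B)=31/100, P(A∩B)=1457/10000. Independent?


P(A)×P(B) = 1457/10000
P(A∩B) = 1457/10000
Equal ✓ → Independent

Yes, independent


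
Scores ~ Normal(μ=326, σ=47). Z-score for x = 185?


z = (x - μ)/σ = (185 - 326)/47 = -3.0

z = -3.0


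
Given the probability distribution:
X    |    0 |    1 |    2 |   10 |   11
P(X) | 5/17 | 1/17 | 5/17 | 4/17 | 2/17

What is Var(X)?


E[X] = 73/17
E[X²] = 39
Var(X) = E[X²] - (E[X])² = 39 - 5329/289 = 5942/289

Var(X) = 5942/289 ≈ 20.5606


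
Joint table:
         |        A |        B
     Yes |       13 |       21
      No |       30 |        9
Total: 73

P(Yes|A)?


P(Yes|A) = 13/(13+30) = 13/43

P = 13/43 ≈ 30.23%


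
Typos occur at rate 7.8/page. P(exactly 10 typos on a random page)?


Poisson(λ=7.8): P(X=10) = e^(-λ)×λ^k/k!
= e^(-7.8) × 7.8^10 / 10!
≈ 0.000409734979 × 833577583.124 / 3628800 ≈ 0.094121

P(X=10) ≈ 0.094121 ≈ 9.41%


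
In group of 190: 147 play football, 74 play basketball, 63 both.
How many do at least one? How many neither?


|A∪B| = 147+74-63 = 158
Neither = 190-158 = 32

At least one: 158; Neither: 32


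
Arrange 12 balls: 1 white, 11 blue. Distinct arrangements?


12!/(1!×11!) = 12

12


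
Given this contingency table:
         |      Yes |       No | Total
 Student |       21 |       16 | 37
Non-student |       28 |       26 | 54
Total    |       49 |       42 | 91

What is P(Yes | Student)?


P(Yes | Student) = 21/(21+16) = 21/37

P(Yes|Student) = 21/37 ≈ 56.76%


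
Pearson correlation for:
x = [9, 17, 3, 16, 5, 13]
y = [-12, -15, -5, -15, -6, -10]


n=6, Σx=63, Σy=-63, Σxy=-778, Σx²=829, Σy²=755
r = (6×(-778) - 63×(-63))/√((6×829 - 63²)(6×755 - (-63)²))
= -699/√(1005×561) = -699/√563805 ≈ -699/750.8695 ≈ -0.9309

r ≈ -0.9309


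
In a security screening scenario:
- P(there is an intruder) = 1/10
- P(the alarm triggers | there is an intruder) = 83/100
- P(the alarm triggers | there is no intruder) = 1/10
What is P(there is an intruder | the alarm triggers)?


Using Bayes' theorem:
P(A|B) = P(B|A)·P(A) / P(B)

P(the alarm triggers) = 83/100 × 1/10 + 1/10 × 9/10
= 83/1000 + 9/100 = 173/1000

P(there is an intruder|the alarm triggers) = (83/1000) / (173/1000) = 83/173

P(there is an intruder|the alarm triggers) = 83/173 ≈ 47.98%


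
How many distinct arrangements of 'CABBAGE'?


Letters: 7, freq: {'C': 1, 'A': 2, 'B': 2, 'G': 1, 'E': 1}
7!/(1!×2!×2!×1!×1!) = 5040/4 = 1260

1260


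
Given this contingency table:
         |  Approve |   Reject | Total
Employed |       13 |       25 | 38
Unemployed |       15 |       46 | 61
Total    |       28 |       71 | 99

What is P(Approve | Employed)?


P(Approve | Employed) = 13/(13+25) = 13/38

P(Approve|Employed) = 13/38 ≈ 34.21%


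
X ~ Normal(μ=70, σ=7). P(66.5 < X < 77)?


z₁=(66.5-70)/7=-0.5, z₂=(77-70)/7=1.0
P = Φ(1.0) - Φ(-0.5) = 0.841345 - 0.308538 = 0.532807 ≈ 0.5328

P(66.5 < X < 77) ≈ 0.5328


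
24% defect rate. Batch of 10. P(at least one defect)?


P(all good) = (19/25)^10 = 6131066257801/95367431640625
P(≥1 defect) = 89236365382824/95367431640625

P = 89236365382824/95367431640625 ≈ 93.57%


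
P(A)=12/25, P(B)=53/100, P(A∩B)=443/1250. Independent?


P(A)×P(B) = 159/625
P(A∩B) = 443/1250
Not equal → NOT independent

No, not independent


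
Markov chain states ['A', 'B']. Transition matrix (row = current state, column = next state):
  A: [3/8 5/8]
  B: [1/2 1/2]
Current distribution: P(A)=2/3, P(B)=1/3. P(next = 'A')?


P(next=A) = Σᵢ P(now=i)×P(i→A)
= 2/3×3/8 + 1/3×1/2
= 1/4 + 1/6 = 5/12

P = 5/12 ≈ 0.4167


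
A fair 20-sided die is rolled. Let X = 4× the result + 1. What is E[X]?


E[die] = (1+20)/2 = 21/2
E[X] = 4×21/2 + 1 = 43

E[X] = 43


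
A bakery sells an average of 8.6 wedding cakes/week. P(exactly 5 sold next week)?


Poisson(λ=8.6): P(X=5) = e^(-λ)×λ^k/k!
= e^(-8.6) × 8.6^5 / 5!
≈ 0.0001841057937 × 47042.70176 / 120 ≈ 0.072174

P(X=5) ≈ 0.072174 ≈ 7.22%


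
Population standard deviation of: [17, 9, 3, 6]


Mean = 35/4
  (17-35/4)²=1089/16
  (9-35/4)²=1/16
  (3-35/4)²=529/16
  (6-35/4)²=121/16
Σ(x-μ)² = 435/4
σ² = (435/4)/4 = 435/16

σ = √(435/16) ≈ 5.2142


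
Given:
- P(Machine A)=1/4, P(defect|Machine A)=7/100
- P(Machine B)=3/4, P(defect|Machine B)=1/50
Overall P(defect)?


P(B) = Σ P(B|Aᵢ)×P(Aᵢ)
  7/100×1/4 = 7/400
  1/50×3/4 = 3/200
Sum = 13/400

P(defect) = 13/400 ≈ 3.25%


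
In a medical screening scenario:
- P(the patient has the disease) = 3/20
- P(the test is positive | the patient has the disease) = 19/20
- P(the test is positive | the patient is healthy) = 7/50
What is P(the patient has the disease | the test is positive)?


Using Bayes' theorem:
P(A|B) = P(B|A)·P(A) / P(B)

P(the test is positive) = 19/20 × 3/20 + 7/50 × 17/20
= 57/400 + 119/1000 = 523/2000

P(the patient has the disease|the test is positive) = (57/400) / (523/2000) = 285/523

P(the patient has the disease|the test is positive) = 285/523 ≈ 54.49%


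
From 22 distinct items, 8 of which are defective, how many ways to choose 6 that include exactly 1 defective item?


Choose 1 of the 8 defective items and 5 of the other 14 items:
C(8,1)×C(14,5) = 8×2002 = 16016

16016


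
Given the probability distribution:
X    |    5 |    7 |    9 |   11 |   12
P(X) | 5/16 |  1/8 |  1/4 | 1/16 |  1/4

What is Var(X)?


E[X] = 67/8
E[X²] = 311/4
Var(X) = E[X²] - (E[X])² = 311/4 - 4489/64 = 487/64

Var(X) = 487/64 ≈ 7.6094


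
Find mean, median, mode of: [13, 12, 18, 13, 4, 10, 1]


Sorted: [1, 4, 10, 12, 13, 13, 18]
Mean = 71/7
Median = 12
Freq: {13: 2, 12: 1, 18: 1, 4: 1, 10: 1, 1: 1}
Mode: [13]

Mean=71/7, Median=12, Mode=13


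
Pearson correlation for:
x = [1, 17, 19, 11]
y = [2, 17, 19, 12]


n=4, Σx=48, Σy=50, Σxy=784, Σx²=772, Σy²=798
r = (4×784 - 48×50)/√((4×772 - 48²)(4×798 - 50²))
= 736/√(784×692) = 736/√542528 ≈ 736/736.5650 ≈ 0.9992

r ≈ 0.9992


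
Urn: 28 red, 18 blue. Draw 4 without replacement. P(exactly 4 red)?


Hypergeometric: C(28,4)×C(18,0)/C(46,4)
= 20475×1/163185 = 1365/10879

P(X=4) = 1365/10879 ≈ 12.55%


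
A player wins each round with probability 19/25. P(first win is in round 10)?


Geometric: P(X=10) = (1-p)^(k-1)×p = (6/25)^9×19/25 = 191476224/95367431640625

P(X=10) = 191476224/95367431640625 ≈ 0.00%


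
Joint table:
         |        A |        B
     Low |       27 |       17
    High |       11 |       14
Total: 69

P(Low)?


P(Low) = (27+17)/69 = 44/69

P(Low) = 44/69 ≈ 63.77%


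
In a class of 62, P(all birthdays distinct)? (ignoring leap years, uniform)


P(all different) = Π(365-i)/365 for i=0..61
= (365/365)×(364/365)×...×(304/365)
= 0.004090

P ≈ 0.0041 ≈ 0.41%


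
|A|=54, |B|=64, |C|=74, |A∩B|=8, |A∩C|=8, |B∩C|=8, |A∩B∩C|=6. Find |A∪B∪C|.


|A∪B∪C| = 54+64+74-8-8-8+6 = 174

|A∪B∪C| = 174


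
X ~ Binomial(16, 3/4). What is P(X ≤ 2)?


P(X ≤ 2) = Σ P(X=i) for i=0..2
P(X=0) = 1/4294967296
P(X=1) = 3/268435456
P(X=2) = 135/536870912
Sum = 1129/4294967296

P(X ≤ 2) = 1129/4294967296 ≈ 0.00%


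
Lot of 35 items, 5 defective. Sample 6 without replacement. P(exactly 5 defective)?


Hypergeometric: C(5,5)×C(30,1)/C(35,6)
= 1×30/1623160 = 3/162316

P(X=5) = 3/162316 ≈ 0.00%


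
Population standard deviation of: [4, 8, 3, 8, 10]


Mean = 33/5
  (4-33/5)²=169/25
  (8-33/5)²=49/25
  (3-33/5)²=324/25
  (8-33/5)²=49/25
  (10-33/5)²=289/25
Σ(x-μ)² = 176/5
σ² = (176/5)/5 = 176/25

σ = √(176/25) ≈ 2.6533


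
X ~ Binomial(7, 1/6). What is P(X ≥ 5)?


P(X ≥ 5) = Σ P(X=i) for i=5..7
P(X=5) = 175/93312
P(X=6) = 35/279936
P(X=7) = 1/279936
Sum = 187/93312

P(X ≥ 5) = 187/93312 ≈ 0.20%


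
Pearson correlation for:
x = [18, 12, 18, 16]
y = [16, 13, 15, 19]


n=4, Σx=64, Σy=63, Σxy=1018, Σx²=1048, Σy²=1011
r = (4×1018 - 64×63)/√((4×1048 - 64²)(4×1011 - 63²))
= 40/√(96×75) = 40/√7200 ≈ 40/84.8528 ≈ 0.4714

r ≈ 0.4714


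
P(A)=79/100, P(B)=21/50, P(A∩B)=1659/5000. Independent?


P(A)×P(B) = 1659/5000
P(A∩B) = 1659/5000
Equal ✓ → Independent

Yes, independent


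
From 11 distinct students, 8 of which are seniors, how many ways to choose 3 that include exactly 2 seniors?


Choose 2 of the 8 seniors and 1 of the other 3 students:
C(8,2)×C(3,1) = 28×3 = 84

84


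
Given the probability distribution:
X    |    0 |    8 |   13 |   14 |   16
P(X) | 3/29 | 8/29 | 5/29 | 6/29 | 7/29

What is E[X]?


E[X] = Σ x·P(X=x)
= (0)×(3/29) + (8)×(8/29) + (13)×(5/29) + (14)×(6/29) + (16)×(7/29)
= 325/29

E[X] = 325/29


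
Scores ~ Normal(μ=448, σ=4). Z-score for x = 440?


z = (x - μ)/σ = (440 - 448)/4 = -2.0

z = -2.0


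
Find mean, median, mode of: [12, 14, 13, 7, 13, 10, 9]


Sorted: [7, 9, 10, 12, 13, 13, 14]
Mean = 78/7
Median = 12
Freq: {12: 1, 14: 1, 13: 2, 7: 1, 10: 1, 9: 1}
Mode: [13]

Mean=78/7, Median=12, Mode=13


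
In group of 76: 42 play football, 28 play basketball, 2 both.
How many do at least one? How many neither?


|A∪B| = 42+28-2 = 68
Neither = 76-68 = 8

At least one: 68; Neither: 8


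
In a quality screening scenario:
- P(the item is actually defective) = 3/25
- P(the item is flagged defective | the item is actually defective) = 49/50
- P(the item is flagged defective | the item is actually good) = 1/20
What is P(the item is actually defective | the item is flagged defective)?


Using Bayes' theorem:
P(A|B) = P(B|A)·P(A) / P(B)

P(the item is flagged defective) = 49/50 × 3/25 + 1/20 × 22/25
= 147/1250 + 11/250 = 101/625

P(the item is actually defective|the item is flagged defective) = (147/1250) / (101/625) = 147/202

P(the item is actually defective|the item is flagged defective) = 147/202 ≈ 72.77%


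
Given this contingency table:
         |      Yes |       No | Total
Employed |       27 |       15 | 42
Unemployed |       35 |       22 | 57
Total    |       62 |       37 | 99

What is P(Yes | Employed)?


P(Yes | Employed) = 27/(27+15) = 27/42 = 9/14

P(Yes|Employed) = 9/14 ≈ 64.29%


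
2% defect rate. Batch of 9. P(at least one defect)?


P(all good) = (49/50)^9 = 1628413597910449/1953125000000000
P(≥1 defect) = 324711402089551/1953125000000000

P = 324711402089551/1953125000000000 ≈ 16.63%


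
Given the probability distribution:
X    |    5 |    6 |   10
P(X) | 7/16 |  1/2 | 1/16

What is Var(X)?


E[X] = 93/16
E[X²] = 563/16
Var(X) = E[X²] - (E[X])² = 563/16 - 8649/256 = 359/256

Var(X) = 359/256 ≈ 1.4023


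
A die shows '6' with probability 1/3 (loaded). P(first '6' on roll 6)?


Geometric: P(X=6) = (1-p)^(k-1)×p = (2/3)^5×1/3 = 32/729

P(X=6) = 32/729 ≈ 4.39%


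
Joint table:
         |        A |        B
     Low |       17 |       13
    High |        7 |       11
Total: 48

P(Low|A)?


P(Low|A) = 17/(17+7) = 17/24

P = 17/24 ≈ 70.83%


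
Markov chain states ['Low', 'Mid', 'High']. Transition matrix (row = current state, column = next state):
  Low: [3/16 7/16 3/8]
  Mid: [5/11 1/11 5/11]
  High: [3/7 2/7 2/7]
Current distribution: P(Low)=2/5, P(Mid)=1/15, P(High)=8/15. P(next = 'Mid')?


P(next=Mid) = Σᵢ P(now=i)×P(i→Mid)
= 2/5×7/16 + 1/15×1/11 + 8/15×2/7
= 7/40 + 1/165 + 16/105 = 1027/3080

P = 1027/3080 ≈ 0.3334
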